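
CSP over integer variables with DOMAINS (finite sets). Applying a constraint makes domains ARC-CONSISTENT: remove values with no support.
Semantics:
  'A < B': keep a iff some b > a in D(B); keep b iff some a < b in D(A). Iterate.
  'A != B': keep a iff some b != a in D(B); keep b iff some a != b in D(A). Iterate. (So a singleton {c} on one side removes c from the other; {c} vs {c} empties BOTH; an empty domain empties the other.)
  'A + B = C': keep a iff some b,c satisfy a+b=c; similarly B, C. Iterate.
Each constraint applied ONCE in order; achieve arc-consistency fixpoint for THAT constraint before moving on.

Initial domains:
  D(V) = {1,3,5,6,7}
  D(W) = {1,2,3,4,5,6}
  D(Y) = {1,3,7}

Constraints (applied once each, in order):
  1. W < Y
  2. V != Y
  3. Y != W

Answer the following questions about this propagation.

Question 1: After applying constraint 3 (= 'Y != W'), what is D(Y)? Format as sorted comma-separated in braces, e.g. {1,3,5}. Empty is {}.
Answer: {3,7}

Derivation:
Constraint 1 (W < Y) on D(W)={1,2,3,4,5,6} D(Y)={1,3,7}: Y {1,3,7}->{3,7}
Constraint 2 (V != Y) on D(V)={1,3,5,6,7} D(Y)={3,7}: no change
Constraint 3 (Y != W) on D(Y)={3,7} D(W)={1,2,3,4,5,6}: no change
So after constraint 3: D(Y) = {3,7}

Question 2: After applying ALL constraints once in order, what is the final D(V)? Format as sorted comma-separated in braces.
Constraint 1 (W < Y) on D(W)={1,2,3,4,5,6} D(Y)={1,3,7}: Y {1,3,7}->{3,7}
Constraint 2 (V != Y) on D(V)={1,3,5,6,7} D(Y)={3,7}: no change
Constraint 3 (Y != W) on D(Y)={3,7} D(W)={1,2,3,4,5,6}: no change
So after all 3 constraints: D(V) = {1,3,5,6,7}

Answer: {1,3,5,6,7}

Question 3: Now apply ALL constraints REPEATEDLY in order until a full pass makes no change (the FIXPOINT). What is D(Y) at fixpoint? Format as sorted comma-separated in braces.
Answer: {3,7}

Derivation:
pass 0 (initial): D(Y)={1,3,7}
pass 1: Y {1,3,7}->{3,7}
pass 2: no change
Fixpoint after 2 passes: D(Y) = {3,7}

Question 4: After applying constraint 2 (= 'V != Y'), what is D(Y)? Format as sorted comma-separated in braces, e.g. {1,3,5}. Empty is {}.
Answer: {3,7}

Derivation:
Constraint 1 (W < Y) on D(W)={1,2,3,4,5,6} D(Y)={1,3,7}: Y {1,3,7}->{3,7}
Constraint 2 (V != Y) on D(V)={1,3,5,6,7} D(Y)={3,7}: no change
So after constraint 2: D(Y) = {3,7}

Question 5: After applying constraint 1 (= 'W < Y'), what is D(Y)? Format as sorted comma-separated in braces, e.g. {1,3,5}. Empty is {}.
Constraint 1 (W < Y) on D(W)={1,2,3,4,5,6} D(Y)={1,3,7}: Y {1,3,7}->{3,7}
So after constraint 1: D(Y) = {3,7}

Answer: {3,7}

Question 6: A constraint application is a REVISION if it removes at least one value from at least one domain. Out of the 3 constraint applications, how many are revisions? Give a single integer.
Answer: 1

Derivation:
Constraint 1 (W < Y) on D(W)={1,2,3,4,5,6} D(Y)={1,3,7}: Y {1,3,7}->{3,7} => REVISION
Constraint 2 (V != Y) on D(V)={1,3,5,6,7} D(Y)={3,7}: no change => not a revision
Constraint 3 (Y != W) on D(Y)={3,7} D(W)={1,2,3,4,5,6}: no change => not a revision
Total revisions = 1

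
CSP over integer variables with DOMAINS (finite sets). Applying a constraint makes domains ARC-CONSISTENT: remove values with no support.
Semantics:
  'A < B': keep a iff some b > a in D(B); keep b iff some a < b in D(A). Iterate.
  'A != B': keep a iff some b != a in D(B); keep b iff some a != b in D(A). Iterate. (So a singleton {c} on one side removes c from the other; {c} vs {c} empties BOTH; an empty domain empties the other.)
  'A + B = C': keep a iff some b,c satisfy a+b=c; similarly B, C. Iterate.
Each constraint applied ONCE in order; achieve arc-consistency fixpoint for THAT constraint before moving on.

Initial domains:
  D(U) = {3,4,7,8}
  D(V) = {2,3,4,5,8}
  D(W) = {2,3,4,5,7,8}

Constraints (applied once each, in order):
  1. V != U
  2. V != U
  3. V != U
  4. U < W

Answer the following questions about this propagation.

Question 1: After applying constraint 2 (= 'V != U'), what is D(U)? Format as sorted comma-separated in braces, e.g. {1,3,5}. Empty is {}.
Constraint 1 (V != U) on D(V)={2,3,4,5,8} D(U)={3,4,7,8}: no change
Constraint 2 (V != U) on D(V)={2,3,4,5,8} D(U)={3,4,7,8}: no change
So after constraint 2: D(U) = {3,4,7,8}

Answer: {3,4,7,8}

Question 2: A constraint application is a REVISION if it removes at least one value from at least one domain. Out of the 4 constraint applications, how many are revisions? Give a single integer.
Answer: 1

Derivation:
Constraint 1 (V != U) on D(V)={2,3,4,5,8} D(U)={3,4,7,8}: no change => not a revision
Constraint 2 (V != U) on D(V)={2,3,4,5,8} D(U)={3,4,7,8}: no change => not a revision
Constraint 3 (V != U) on D(V)={2,3,4,5,8} D(U)={3,4,7,8}: no change => not a revision
Constraint 4 (U < W) on D(U)={3,4,7,8} D(W)={2,3,4,5,7,8}: U {3,4,7,8}->{3,4,7}; W {2,3,4,5,7,8}->{4,5,7,8} => REVISION
Total revisions = 1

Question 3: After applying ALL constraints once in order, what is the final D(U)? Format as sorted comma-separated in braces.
Answer: {3,4,7}

Derivation:
Constraint 1 (V != U) on D(V)={2,3,4,5,8} D(U)={3,4,7,8}: no change
Constraint 2 (V != U) on D(V)={2,3,4,5,8} D(U)={3,4,7,8}: no change
Constraint 3 (V != U) on D(V)={2,3,4,5,8} D(U)={3,4,7,8}: no change
Constraint 4 (U < W) on D(U)={3,4,7,8} D(W)={2,3,4,5,7,8}: U {3,4,7,8}->{3,4,7}; W {2,3,4,5,7,8}->{4,5,7,8}
So after all 4 constraints: D(U) = {3,4,7}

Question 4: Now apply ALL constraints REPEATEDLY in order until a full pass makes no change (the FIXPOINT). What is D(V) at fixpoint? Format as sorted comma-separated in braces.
pass 0 (initial): D(V)={2,3,4,5,8}
pass 1: U {3,4,7,8}->{3,4,7}; W {2,3,4,5,7,8}->{4,5,7,8}
pass 2: no change
Fixpoint after 2 passes: D(V) = {2,3,4,5,8}

Answer: {2,3,4,5,8}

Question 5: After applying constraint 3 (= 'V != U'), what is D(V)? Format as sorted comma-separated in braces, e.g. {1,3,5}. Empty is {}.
Answer: {2,3,4,5,8}

Derivation:
Constraint 1 (V != U) on D(V)={2,3,4,5,8} D(U)={3,4,7,8}: no change
Constraint 2 (V != U) on D(V)={2,3,4,5,8} D(U)={3,4,7,8}: no change
Constraint 3 (V != U) on D(V)={2,3,4,5,8} D(U)={3,4,7,8}: no change
So after constraint 3: D(V) = {2,3,4,5,8}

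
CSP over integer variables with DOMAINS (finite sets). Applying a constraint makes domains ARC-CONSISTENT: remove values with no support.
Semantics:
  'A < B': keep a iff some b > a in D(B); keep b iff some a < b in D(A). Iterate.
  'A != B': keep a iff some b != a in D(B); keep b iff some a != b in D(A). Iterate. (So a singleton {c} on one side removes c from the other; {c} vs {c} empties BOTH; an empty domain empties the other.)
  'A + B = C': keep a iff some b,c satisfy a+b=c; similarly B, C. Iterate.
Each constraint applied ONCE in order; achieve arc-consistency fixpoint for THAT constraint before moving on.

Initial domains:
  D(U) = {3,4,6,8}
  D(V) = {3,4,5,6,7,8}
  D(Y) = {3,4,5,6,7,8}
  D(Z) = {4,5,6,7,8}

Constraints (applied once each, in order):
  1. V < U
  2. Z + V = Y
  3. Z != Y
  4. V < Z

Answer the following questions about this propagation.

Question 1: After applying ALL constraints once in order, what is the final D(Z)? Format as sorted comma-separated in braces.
Constraint 1 (V < U) on D(V)={3,4,5,6,7,8} D(U)={3,4,6,8}: V {3,4,5,6,7,8}->{3,4,5,6,7}; U {3,4,6,8}->{4,6,8}
Constraint 2 (Z + V = Y) on D(Z)={4,5,6,7,8} D(V)={3,4,5,6,7} D(Y)={3,4,5,6,7,8}: Z {4,5,6,7,8}->{4,5}; V {3,4,5,6,7}->{3,4}; Y {3,4,5,6,7,8}->{7,8}
Constraint 3 (Z != Y) on D(Z)={4,5} D(Y)={7,8}: no change
Constraint 4 (V < Z) on D(V)={3,4} D(Z)={4,5}: no change
So after all 4 constraints: D(Z) = {4,5}

Answer: {4,5}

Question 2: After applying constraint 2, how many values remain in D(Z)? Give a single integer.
Constraint 1 (V < U) on D(V)={3,4,5,6,7,8} D(U)={3,4,6,8}: V {3,4,5,6,7,8}->{3,4,5,6,7}; U {3,4,6,8}->{4,6,8}
Constraint 2 (Z + V = Y) on D(Z)={4,5,6,7,8} D(V)={3,4,5,6,7} D(Y)={3,4,5,6,7,8}: Z {4,5,6,7,8}->{4,5}; V {3,4,5,6,7}->{3,4}; Y {3,4,5,6,7,8}->{7,8}
So after constraint 2: D(Z)={4,5}, size = 2

Answer: 2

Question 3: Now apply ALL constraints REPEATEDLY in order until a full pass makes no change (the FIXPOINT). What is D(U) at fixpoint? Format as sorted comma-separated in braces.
pass 0 (initial): D(U)={3,4,6,8}
pass 1: U {3,4,6,8}->{4,6,8}; V {3,4,5,6,7,8}->{3,4}; Y {3,4,5,6,7,8}->{7,8}; Z {4,5,6,7,8}->{4,5}
pass 2: no change
Fixpoint after 2 passes: D(U) = {4,6,8}

Answer: {4,6,8}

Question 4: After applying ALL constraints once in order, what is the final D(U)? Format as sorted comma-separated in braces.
Constraint 1 (V < U) on D(V)={3,4,5,6,7,8} D(U)={3,4,6,8}: V {3,4,5,6,7,8}->{3,4,5,6,7}; U {3,4,6,8}->{4,6,8}
Constraint 2 (Z + V = Y) on D(Z)={4,5,6,7,8} D(V)={3,4,5,6,7} D(Y)={3,4,5,6,7,8}: Z {4,5,6,7,8}->{4,5}; V {3,4,5,6,7}->{3,4}; Y {3,4,5,6,7,8}->{7,8}
Constraint 3 (Z != Y) on D(Z)={4,5} D(Y)={7,8}: no change
Constraint 4 (V < Z) on D(V)={3,4} D(Z)={4,5}: no change
So after all 4 constraints: D(U) = {4,6,8}

Answer: {4,6,8}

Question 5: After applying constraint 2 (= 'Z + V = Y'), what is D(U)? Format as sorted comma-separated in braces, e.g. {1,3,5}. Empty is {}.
Constraint 1 (V < U) on D(V)={3,4,5,6,7,8} D(U)={3,4,6,8}: V {3,4,5,6,7,8}->{3,4,5,6,7}; U {3,4,6,8}->{4,6,8}
Constraint 2 (Z + V = Y) on D(Z)={4,5,6,7,8} D(V)={3,4,5,6,7} D(Y)={3,4,5,6,7,8}: Z {4,5,6,7,8}->{4,5}; V {3,4,5,6,7}->{3,4}; Y {3,4,5,6,7,8}->{7,8}
So after constraint 2: D(U) = {4,6,8}

Answer: {4,6,8}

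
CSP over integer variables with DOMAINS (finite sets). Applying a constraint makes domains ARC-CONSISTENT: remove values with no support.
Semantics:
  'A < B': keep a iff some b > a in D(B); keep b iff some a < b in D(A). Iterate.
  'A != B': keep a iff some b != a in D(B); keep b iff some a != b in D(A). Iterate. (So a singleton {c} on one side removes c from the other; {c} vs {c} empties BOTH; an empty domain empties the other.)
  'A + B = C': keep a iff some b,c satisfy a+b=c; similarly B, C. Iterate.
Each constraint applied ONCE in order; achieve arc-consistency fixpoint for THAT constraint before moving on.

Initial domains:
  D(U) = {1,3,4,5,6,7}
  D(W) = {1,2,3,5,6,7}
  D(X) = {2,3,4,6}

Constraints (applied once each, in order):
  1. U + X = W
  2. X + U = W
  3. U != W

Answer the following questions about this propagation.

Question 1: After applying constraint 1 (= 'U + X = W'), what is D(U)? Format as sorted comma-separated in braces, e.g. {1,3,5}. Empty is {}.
Constraint 1 (U + X = W) on D(U)={1,3,4,5,6,7} D(X)={2,3,4,6} D(W)={1,2,3,5,6,7}: U {1,3,4,5,6,7}->{1,3,4,5}; W {1,2,3,5,6,7}->{3,5,6,7}
So after constraint 1: D(U) = {1,3,4,5}

Answer: {1,3,4,5}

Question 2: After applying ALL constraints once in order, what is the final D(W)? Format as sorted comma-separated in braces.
Answer: {3,5,6,7}

Derivation:
Constraint 1 (U + X = W) on D(U)={1,3,4,5,6,7} D(X)={2,3,4,6} D(W)={1,2,3,5,6,7}: U {1,3,4,5,6,7}->{1,3,4,5}; W {1,2,3,5,6,7}->{3,5,6,7}
Constraint 2 (X + U = W) on D(X)={2,3,4,6} D(U)={1,3,4,5} D(W)={3,5,6,7}: no change
Constraint 3 (U != W) on D(U)={1,3,4,5} D(W)={3,5,6,7}: no change
So after all 3 constraints: D(W) = {3,5,6,7}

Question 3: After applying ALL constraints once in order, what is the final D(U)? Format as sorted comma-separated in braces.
Answer: {1,3,4,5}

Derivation:
Constraint 1 (U + X = W) on D(U)={1,3,4,5,6,7} D(X)={2,3,4,6} D(W)={1,2,3,5,6,7}: U {1,3,4,5,6,7}->{1,3,4,5}; W {1,2,3,5,6,7}->{3,5,6,7}
Constraint 2 (X + U = W) on D(X)={2,3,4,6} D(U)={1,3,4,5} D(W)={3,5,6,7}: no change
Constraint 3 (U != W) on D(U)={1,3,4,5} D(W)={3,5,6,7}: no change
So after all 3 constraints: D(U) = {1,3,4,5}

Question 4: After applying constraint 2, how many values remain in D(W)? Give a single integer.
Answer: 4

Derivation:
Constraint 1 (U + X = W) on D(U)={1,3,4,5,6,7} D(X)={2,3,4,6} D(W)={1,2,3,5,6,7}: U {1,3,4,5,6,7}->{1,3,4,5}; W {1,2,3,5,6,7}->{3,5,6,7}
Constraint 2 (X + U = W) on D(X)={2,3,4,6} D(U)={1,3,4,5} D(W)={3,5,6,7}: no change
So after constraint 2: D(W)={3,5,6,7}, size = 4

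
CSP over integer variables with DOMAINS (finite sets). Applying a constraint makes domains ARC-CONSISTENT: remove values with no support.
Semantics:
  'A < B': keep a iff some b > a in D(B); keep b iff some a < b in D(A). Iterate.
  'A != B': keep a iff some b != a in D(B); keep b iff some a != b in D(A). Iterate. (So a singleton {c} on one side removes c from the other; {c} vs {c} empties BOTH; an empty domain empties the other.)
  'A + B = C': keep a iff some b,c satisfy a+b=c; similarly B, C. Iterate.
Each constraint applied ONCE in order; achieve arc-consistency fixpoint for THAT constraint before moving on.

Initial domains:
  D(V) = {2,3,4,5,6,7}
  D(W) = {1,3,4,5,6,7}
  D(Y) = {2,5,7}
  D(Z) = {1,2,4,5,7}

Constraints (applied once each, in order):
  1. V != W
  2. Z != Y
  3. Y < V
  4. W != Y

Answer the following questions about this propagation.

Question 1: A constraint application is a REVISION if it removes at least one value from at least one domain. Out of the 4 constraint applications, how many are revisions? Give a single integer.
Constraint 1 (V != W) on D(V)={2,3,4,5,6,7} D(W)={1,3,4,5,6,7}: no change => not a revision
Constraint 2 (Z != Y) on D(Z)={1,2,4,5,7} D(Y)={2,5,7}: no change => not a revision
Constraint 3 (Y < V) on D(Y)={2,5,7} D(V)={2,3,4,5,6,7}: Y {2,5,7}->{2,5}; V {2,3,4,5,6,7}->{3,4,5,6,7} => REVISION
Constraint 4 (W != Y) on D(W)={1,3,4,5,6,7} D(Y)={2,5}: no change => not a revision
Total revisions = 1

Answer: 1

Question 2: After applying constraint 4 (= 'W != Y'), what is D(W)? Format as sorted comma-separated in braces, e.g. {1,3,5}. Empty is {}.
Constraint 1 (V != W) on D(V)={2,3,4,5,6,7} D(W)={1,3,4,5,6,7}: no change
Constraint 2 (Z != Y) on D(Z)={1,2,4,5,7} D(Y)={2,5,7}: no change
Constraint 3 (Y < V) on D(Y)={2,5,7} D(V)={2,3,4,5,6,7}: Y {2,5,7}->{2,5}; V {2,3,4,5,6,7}->{3,4,5,6,7}
Constraint 4 (W != Y) on D(W)={1,3,4,5,6,7} D(Y)={2,5}: no change
So after constraint 4: D(W) = {1,3,4,5,6,7}

Answer: {1,3,4,5,6,7}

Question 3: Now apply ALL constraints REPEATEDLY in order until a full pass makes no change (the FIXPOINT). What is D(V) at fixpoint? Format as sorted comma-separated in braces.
Answer: {3,4,5,6,7}

Derivation:
pass 0 (initial): D(V)={2,3,4,5,6,7}
pass 1: V {2,3,4,5,6,7}->{3,4,5,6,7}; Y {2,5,7}->{2,5}
pass 2: no change
Fixpoint after 2 passes: D(V) = {3,4,5,6,7}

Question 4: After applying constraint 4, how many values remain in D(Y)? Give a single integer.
Answer: 2

Derivation:
Constraint 1 (V != W) on D(V)={2,3,4,5,6,7} D(W)={1,3,4,5,6,7}: no change
Constraint 2 (Z != Y) on D(Z)={1,2,4,5,7} D(Y)={2,5,7}: no change
Constraint 3 (Y < V) on D(Y)={2,5,7} D(V)={2,3,4,5,6,7}: Y {2,5,7}->{2,5}; V {2,3,4,5,6,7}->{3,4,5,6,7}
Constraint 4 (W != Y) on D(W)={1,3,4,5,6,7} D(Y)={2,5}: no change
So after constraint 4: D(Y)={2,5}, size = 2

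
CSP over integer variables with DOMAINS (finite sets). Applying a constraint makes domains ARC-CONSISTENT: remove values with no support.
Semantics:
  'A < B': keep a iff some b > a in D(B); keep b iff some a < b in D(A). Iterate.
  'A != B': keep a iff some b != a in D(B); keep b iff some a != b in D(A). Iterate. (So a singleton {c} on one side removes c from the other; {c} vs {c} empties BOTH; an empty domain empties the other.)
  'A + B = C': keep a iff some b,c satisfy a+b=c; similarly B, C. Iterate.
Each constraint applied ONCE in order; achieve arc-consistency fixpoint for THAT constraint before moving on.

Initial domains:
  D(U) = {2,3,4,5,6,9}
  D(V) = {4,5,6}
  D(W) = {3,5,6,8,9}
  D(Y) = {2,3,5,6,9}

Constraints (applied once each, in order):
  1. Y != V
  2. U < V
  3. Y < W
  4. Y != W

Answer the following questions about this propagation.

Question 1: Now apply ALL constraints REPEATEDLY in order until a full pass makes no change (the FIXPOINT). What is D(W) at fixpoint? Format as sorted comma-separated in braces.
pass 0 (initial): D(W)={3,5,6,8,9}
pass 1: U {2,3,4,5,6,9}->{2,3,4,5}; Y {2,3,5,6,9}->{2,3,5,6}
pass 2: no change
Fixpoint after 2 passes: D(W) = {3,5,6,8,9}

Answer: {3,5,6,8,9}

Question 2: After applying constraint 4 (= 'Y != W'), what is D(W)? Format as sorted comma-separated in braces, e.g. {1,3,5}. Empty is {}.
Answer: {3,5,6,8,9}

Derivation:
Constraint 1 (Y != V) on D(Y)={2,3,5,6,9} D(V)={4,5,6}: no change
Constraint 2 (U < V) on D(U)={2,3,4,5,6,9} D(V)={4,5,6}: U {2,3,4,5,6,9}->{2,3,4,5}
Constraint 3 (Y < W) on D(Y)={2,3,5,6,9} D(W)={3,5,6,8,9}: Y {2,3,5,6,9}->{2,3,5,6}
Constraint 4 (Y != W) on D(Y)={2,3,5,6} D(W)={3,5,6,8,9}: no change
So after constraint 4: D(W) = {3,5,6,8,9}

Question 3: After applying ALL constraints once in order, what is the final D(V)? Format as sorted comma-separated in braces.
Answer: {4,5,6}

Derivation:
Constraint 1 (Y != V) on D(Y)={2,3,5,6,9} D(V)={4,5,6}: no change
Constraint 2 (U < V) on D(U)={2,3,4,5,6,9} D(V)={4,5,6}: U {2,3,4,5,6,9}->{2,3,4,5}
Constraint 3 (Y < W) on D(Y)={2,3,5,6,9} D(W)={3,5,6,8,9}: Y {2,3,5,6,9}->{2,3,5,6}
Constraint 4 (Y != W) on D(Y)={2,3,5,6} D(W)={3,5,6,8,9}: no change
So after all 4 constraints: D(V) = {4,5,6}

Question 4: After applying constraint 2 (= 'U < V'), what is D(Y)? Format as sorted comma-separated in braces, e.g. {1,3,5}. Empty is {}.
Answer: {2,3,5,6,9}

Derivation:
Constraint 1 (Y != V) on D(Y)={2,3,5,6,9} D(V)={4,5,6}: no change
Constraint 2 (U < V) on D(U)={2,3,4,5,6,9} D(V)={4,5,6}: U {2,3,4,5,6,9}->{2,3,4,5}
So after constraint 2: D(Y) = {2,3,5,6,9}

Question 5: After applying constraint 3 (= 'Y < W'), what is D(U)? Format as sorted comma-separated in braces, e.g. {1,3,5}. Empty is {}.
Constraint 1 (Y != V) on D(Y)={2,3,5,6,9} D(V)={4,5,6}: no change
Constraint 2 (U < V) on D(U)={2,3,4,5,6,9} D(V)={4,5,6}: U {2,3,4,5,6,9}->{2,3,4,5}
Constraint 3 (Y < W) on D(Y)={2,3,5,6,9} D(W)={3,5,6,8,9}: Y {2,3,5,6,9}->{2,3,5,6}
So after constraint 3: D(U) = {2,3,4,5}

Answer: {2,3,4,5}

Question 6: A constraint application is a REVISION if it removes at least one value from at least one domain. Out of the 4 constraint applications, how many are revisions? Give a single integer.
Answer: 2

Derivation:
Constraint 1 (Y != V) on D(Y)={2,3,5,6,9} D(V)={4,5,6}: no change => not a revision
Constraint 2 (U < V) on D(U)={2,3,4,5,6,9} D(V)={4,5,6}: U {2,3,4,5,6,9}->{2,3,4,5} => REVISION
Constraint 3 (Y < W) on D(Y)={2,3,5,6,9} D(W)={3,5,6,8,9}: Y {2,3,5,6,9}->{2,3,5,6} => REVISION
Constraint 4 (Y != W) on D(Y)={2,3,5,6} D(W)={3,5,6,8,9}: no change => not a revision
Total revisions = 2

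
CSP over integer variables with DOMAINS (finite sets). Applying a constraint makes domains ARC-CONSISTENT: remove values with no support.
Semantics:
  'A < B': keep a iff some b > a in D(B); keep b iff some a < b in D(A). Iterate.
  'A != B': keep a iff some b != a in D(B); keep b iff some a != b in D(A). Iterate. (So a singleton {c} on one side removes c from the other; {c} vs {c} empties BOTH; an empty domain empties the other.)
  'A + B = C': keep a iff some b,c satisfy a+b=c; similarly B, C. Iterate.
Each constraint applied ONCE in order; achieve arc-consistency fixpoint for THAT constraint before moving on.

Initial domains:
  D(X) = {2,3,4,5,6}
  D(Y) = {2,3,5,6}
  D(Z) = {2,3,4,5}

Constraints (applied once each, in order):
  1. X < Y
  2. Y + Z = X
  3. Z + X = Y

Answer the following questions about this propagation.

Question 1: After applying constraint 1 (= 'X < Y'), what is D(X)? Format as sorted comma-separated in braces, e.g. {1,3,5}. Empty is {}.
Answer: {2,3,4,5}

Derivation:
Constraint 1 (X < Y) on D(X)={2,3,4,5,6} D(Y)={2,3,5,6}: X {2,3,4,5,6}->{2,3,4,5}; Y {2,3,5,6}->{3,5,6}
So after constraint 1: D(X) = {2,3,4,5}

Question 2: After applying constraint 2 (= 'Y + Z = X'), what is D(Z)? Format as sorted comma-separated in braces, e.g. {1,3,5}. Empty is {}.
Answer: {2}

Derivation:
Constraint 1 (X < Y) on D(X)={2,3,4,5,6} D(Y)={2,3,5,6}: X {2,3,4,5,6}->{2,3,4,5}; Y {2,3,5,6}->{3,5,6}
Constraint 2 (Y + Z = X) on D(Y)={3,5,6} D(Z)={2,3,4,5} D(X)={2,3,4,5}: Y {3,5,6}->{3}; Z {2,3,4,5}->{2}; X {2,3,4,5}->{5}
So after constraint 2: D(Z) = {2}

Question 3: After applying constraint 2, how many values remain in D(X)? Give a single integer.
Answer: 1

Derivation:
Constraint 1 (X < Y) on D(X)={2,3,4,5,6} D(Y)={2,3,5,6}: X {2,3,4,5,6}->{2,3,4,5}; Y {2,3,5,6}->{3,5,6}
Constraint 2 (Y + Z = X) on D(Y)={3,5,6} D(Z)={2,3,4,5} D(X)={2,3,4,5}: Y {3,5,6}->{3}; Z {2,3,4,5}->{2}; X {2,3,4,5}->{5}
So after constraint 2: D(X)={5}, size = 1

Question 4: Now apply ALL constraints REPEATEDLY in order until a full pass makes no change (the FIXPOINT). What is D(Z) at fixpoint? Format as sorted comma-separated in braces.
Answer: {}

Derivation:
pass 0 (initial): D(Z)={2,3,4,5}
pass 1: X {2,3,4,5,6}->{}; Y {2,3,5,6}->{}; Z {2,3,4,5}->{}
pass 2: no change
Fixpoint after 2 passes: D(Z) = {}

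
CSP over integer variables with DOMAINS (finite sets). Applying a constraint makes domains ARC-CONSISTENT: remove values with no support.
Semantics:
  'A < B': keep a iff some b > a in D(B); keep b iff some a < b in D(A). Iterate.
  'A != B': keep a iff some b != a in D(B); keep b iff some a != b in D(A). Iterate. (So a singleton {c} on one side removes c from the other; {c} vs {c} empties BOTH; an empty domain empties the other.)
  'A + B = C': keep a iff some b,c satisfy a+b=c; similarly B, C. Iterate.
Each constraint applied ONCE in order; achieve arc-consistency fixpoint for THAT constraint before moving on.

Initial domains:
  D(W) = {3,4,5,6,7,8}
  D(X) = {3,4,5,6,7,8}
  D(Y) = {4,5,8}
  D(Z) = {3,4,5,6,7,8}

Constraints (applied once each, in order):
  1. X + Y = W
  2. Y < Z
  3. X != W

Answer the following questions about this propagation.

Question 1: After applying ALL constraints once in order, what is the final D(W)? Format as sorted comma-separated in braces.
Constraint 1 (X + Y = W) on D(X)={3,4,5,6,7,8} D(Y)={4,5,8} D(W)={3,4,5,6,7,8}: X {3,4,5,6,7,8}->{3,4}; Y {4,5,8}->{4,5}; W {3,4,5,6,7,8}->{7,8}
Constraint 2 (Y < Z) on D(Y)={4,5} D(Z)={3,4,5,6,7,8}: Z {3,4,5,6,7,8}->{5,6,7,8}
Constraint 3 (X != W) on D(X)={3,4} D(W)={7,8}: no change
So after all 3 constraints: D(W) = {7,8}

Answer: {7,8}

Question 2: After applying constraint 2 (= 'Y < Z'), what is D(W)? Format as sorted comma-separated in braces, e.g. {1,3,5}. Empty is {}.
Answer: {7,8}

Derivation:
Constraint 1 (X + Y = W) on D(X)={3,4,5,6,7,8} D(Y)={4,5,8} D(W)={3,4,5,6,7,8}: X {3,4,5,6,7,8}->{3,4}; Y {4,5,8}->{4,5}; W {3,4,5,6,7,8}->{7,8}
Constraint 2 (Y < Z) on D(Y)={4,5} D(Z)={3,4,5,6,7,8}: Z {3,4,5,6,7,8}->{5,6,7,8}
So after constraint 2: D(W) = {7,8}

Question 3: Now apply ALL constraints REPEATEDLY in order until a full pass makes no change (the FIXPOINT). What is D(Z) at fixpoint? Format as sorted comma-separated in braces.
pass 0 (initial): D(Z)={3,4,5,6,7,8}
pass 1: W {3,4,5,6,7,8}->{7,8}; X {3,4,5,6,7,8}->{3,4}; Y {4,5,8}->{4,5}; Z {3,4,5,6,7,8}->{5,6,7,8}
pass 2: no change
Fixpoint after 2 passes: D(Z) = {5,6,7,8}

Answer: {5,6,7,8}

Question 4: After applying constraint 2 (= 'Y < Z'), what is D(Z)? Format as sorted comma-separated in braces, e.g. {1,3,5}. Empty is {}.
Answer: {5,6,7,8}

Derivation:
Constraint 1 (X + Y = W) on D(X)={3,4,5,6,7,8} D(Y)={4,5,8} D(W)={3,4,5,6,7,8}: X {3,4,5,6,7,8}->{3,4}; Y {4,5,8}->{4,5}; W {3,4,5,6,7,8}->{7,8}
Constraint 2 (Y < Z) on D(Y)={4,5} D(Z)={3,4,5,6,7,8}: Z {3,4,5,6,7,8}->{5,6,7,8}
So after constraint 2: D(Z) = {5,6,7,8}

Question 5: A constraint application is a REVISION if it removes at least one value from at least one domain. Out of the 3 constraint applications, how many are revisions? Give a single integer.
Answer: 2

Derivation:
Constraint 1 (X + Y = W) on D(X)={3,4,5,6,7,8} D(Y)={4,5,8} D(W)={3,4,5,6,7,8}: X {3,4,5,6,7,8}->{3,4}; Y {4,5,8}->{4,5}; W {3,4,5,6,7,8}->{7,8} => REVISION
Constraint 2 (Y < Z) on D(Y)={4,5} D(Z)={3,4,5,6,7,8}: Z {3,4,5,6,7,8}->{5,6,7,8} => REVISION
Constraint 3 (X != W) on D(X)={3,4} D(W)={7,8}: no change => not a revision
Total revisions = 2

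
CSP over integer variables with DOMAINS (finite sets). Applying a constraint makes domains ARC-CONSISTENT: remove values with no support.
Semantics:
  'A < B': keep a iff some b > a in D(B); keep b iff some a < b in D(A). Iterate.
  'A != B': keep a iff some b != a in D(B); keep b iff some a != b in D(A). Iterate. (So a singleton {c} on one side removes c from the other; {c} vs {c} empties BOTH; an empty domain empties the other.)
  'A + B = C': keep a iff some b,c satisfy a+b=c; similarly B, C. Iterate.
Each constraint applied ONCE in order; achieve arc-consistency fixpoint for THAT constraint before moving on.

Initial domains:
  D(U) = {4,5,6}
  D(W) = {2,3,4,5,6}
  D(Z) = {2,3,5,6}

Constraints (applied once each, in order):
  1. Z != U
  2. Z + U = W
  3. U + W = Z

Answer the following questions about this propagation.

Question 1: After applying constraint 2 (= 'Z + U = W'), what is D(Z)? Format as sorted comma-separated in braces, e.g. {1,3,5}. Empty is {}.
Constraint 1 (Z != U) on D(Z)={2,3,5,6} D(U)={4,5,6}: no change
Constraint 2 (Z + U = W) on D(Z)={2,3,5,6} D(U)={4,5,6} D(W)={2,3,4,5,6}: Z {2,3,5,6}->{2}; U {4,5,6}->{4}; W {2,3,4,5,6}->{6}
So after constraint 2: D(Z) = {2}

Answer: {2}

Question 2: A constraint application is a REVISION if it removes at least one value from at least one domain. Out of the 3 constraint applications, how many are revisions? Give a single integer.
Constraint 1 (Z != U) on D(Z)={2,3,5,6} D(U)={4,5,6}: no change => not a revision
Constraint 2 (Z + U = W) on D(Z)={2,3,5,6} D(U)={4,5,6} D(W)={2,3,4,5,6}: Z {2,3,5,6}->{2}; U {4,5,6}->{4}; W {2,3,4,5,6}->{6} => REVISION
Constraint 3 (U + W = Z) on D(U)={4} D(W)={6} D(Z)={2}: U {4}->{}; W {6}->{}; Z {2}->{} => REVISION
Total revisions = 2

Answer: 2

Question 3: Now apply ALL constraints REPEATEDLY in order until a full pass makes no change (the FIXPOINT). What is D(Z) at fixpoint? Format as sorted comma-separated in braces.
Answer: {}

Derivation:
pass 0 (initial): D(Z)={2,3,5,6}
pass 1: U {4,5,6}->{}; W {2,3,4,5,6}->{}; Z {2,3,5,6}->{}
pass 2: no change
Fixpoint after 2 passes: D(Z) = {}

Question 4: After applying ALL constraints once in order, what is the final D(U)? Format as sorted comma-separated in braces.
Constraint 1 (Z != U) on D(Z)={2,3,5,6} D(U)={4,5,6}: no change
Constraint 2 (Z + U = W) on D(Z)={2,3,5,6} D(U)={4,5,6} D(W)={2,3,4,5,6}: Z {2,3,5,6}->{2}; U {4,5,6}->{4}; W {2,3,4,5,6}->{6}
Constraint 3 (U + W = Z) on D(U)={4} D(W)={6} D(Z)={2}: U {4}->{}; W {6}->{}; Z {2}->{}
So after all 3 constraints: D(U) = {}

Answer: {}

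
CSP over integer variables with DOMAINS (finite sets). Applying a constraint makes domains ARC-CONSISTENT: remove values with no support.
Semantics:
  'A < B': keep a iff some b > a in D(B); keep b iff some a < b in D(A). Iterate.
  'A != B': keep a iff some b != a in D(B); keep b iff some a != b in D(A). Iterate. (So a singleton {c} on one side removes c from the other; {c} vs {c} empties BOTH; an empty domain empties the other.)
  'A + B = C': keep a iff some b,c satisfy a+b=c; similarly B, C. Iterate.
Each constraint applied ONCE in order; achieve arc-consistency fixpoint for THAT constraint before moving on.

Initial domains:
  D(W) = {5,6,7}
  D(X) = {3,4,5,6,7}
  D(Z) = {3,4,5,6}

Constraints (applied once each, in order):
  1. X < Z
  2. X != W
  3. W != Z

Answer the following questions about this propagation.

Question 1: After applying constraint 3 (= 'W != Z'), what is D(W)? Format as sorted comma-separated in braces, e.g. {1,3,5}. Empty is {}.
Constraint 1 (X < Z) on D(X)={3,4,5,6,7} D(Z)={3,4,5,6}: X {3,4,5,6,7}->{3,4,5}; Z {3,4,5,6}->{4,5,6}
Constraint 2 (X != W) on D(X)={3,4,5} D(W)={5,6,7}: no change
Constraint 3 (W != Z) on D(W)={5,6,7} D(Z)={4,5,6}: no change
So after constraint 3: D(W) = {5,6,7}

Answer: {5,6,7}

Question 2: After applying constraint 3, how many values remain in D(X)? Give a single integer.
Answer: 3

Derivation:
Constraint 1 (X < Z) on D(X)={3,4,5,6,7} D(Z)={3,4,5,6}: X {3,4,5,6,7}->{3,4,5}; Z {3,4,5,6}->{4,5,6}
Constraint 2 (X != W) on D(X)={3,4,5} D(W)={5,6,7}: no change
Constraint 3 (W != Z) on D(W)={5,6,7} D(Z)={4,5,6}: no change
So after constraint 3: D(X)={3,4,5}, size = 3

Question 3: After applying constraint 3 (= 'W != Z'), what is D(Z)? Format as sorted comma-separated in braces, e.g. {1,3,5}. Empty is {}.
Constraint 1 (X < Z) on D(X)={3,4,5,6,7} D(Z)={3,4,5,6}: X {3,4,5,6,7}->{3,4,5}; Z {3,4,5,6}->{4,5,6}
Constraint 2 (X != W) on D(X)={3,4,5} D(W)={5,6,7}: no change
Constraint 3 (W != Z) on D(W)={5,6,7} D(Z)={4,5,6}: no change
So after constraint 3: D(Z) = {4,5,6}

Answer: {4,5,6}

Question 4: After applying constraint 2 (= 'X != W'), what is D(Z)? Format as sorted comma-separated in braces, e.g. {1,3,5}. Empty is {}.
Constraint 1 (X < Z) on D(X)={3,4,5,6,7} D(Z)={3,4,5,6}: X {3,4,5,6,7}->{3,4,5}; Z {3,4,5,6}->{4,5,6}
Constraint 2 (X != W) on D(X)={3,4,5} D(W)={5,6,7}: no change
So after constraint 2: D(Z) = {4,5,6}

Answer: {4,5,6}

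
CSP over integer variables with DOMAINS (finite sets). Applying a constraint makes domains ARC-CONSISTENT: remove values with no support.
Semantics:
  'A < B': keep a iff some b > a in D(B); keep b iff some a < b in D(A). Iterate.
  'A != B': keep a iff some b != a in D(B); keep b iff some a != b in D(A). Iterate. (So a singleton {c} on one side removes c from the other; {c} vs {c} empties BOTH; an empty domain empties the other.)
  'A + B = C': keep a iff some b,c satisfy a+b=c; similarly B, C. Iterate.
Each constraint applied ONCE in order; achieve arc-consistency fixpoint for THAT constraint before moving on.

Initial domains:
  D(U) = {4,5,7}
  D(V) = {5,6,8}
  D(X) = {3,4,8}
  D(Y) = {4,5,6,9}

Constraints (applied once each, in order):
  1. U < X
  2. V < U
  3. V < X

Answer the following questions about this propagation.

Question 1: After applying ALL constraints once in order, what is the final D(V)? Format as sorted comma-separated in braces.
Constraint 1 (U < X) on D(U)={4,5,7} D(X)={3,4,8}: X {3,4,8}->{8}
Constraint 2 (V < U) on D(V)={5,6,8} D(U)={4,5,7}: V {5,6,8}->{5,6}; U {4,5,7}->{7}
Constraint 3 (V < X) on D(V)={5,6} D(X)={8}: no change
So after all 3 constraints: D(V) = {5,6}

Answer: {5,6}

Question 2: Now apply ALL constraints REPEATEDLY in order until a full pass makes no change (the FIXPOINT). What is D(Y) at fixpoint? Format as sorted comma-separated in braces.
Answer: {4,5,6,9}

Derivation:
pass 0 (initial): D(Y)={4,5,6,9}
pass 1: U {4,5,7}->{7}; V {5,6,8}->{5,6}; X {3,4,8}->{8}
pass 2: no change
Fixpoint after 2 passes: D(Y) = {4,5,6,9}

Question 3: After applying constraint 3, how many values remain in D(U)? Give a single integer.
Constraint 1 (U < X) on D(U)={4,5,7} D(X)={3,4,8}: X {3,4,8}->{8}
Constraint 2 (V < U) on D(V)={5,6,8} D(U)={4,5,7}: V {5,6,8}->{5,6}; U {4,5,7}->{7}
Constraint 3 (V < X) on D(V)={5,6} D(X)={8}: no change
So after constraint 3: D(U)={7}, size = 1

Answer: 1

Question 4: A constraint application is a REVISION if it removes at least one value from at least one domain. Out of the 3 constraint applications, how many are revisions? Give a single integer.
Answer: 2

Derivation:
Constraint 1 (U < X) on D(U)={4,5,7} D(X)={3,4,8}: X {3,4,8}->{8} => REVISION
Constraint 2 (V < U) on D(V)={5,6,8} D(U)={4,5,7}: V {5,6,8}->{5,6}; U {4,5,7}->{7} => REVISION
Constraint 3 (V < X) on D(V)={5,6} D(X)={8}: no change => not a revision
Total revisions = 2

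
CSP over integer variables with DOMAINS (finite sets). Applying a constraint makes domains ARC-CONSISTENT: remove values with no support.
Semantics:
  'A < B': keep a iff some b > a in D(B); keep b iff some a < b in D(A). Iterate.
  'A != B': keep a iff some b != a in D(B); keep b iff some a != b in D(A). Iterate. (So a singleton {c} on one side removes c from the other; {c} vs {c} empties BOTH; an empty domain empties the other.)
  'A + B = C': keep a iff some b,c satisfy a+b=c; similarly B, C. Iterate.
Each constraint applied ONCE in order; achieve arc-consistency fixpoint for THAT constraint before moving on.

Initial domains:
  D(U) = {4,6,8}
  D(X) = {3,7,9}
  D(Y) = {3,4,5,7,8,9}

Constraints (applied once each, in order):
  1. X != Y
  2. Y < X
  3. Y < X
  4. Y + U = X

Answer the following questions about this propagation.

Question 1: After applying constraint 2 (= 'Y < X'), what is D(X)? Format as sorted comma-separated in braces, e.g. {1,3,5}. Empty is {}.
Answer: {7,9}

Derivation:
Constraint 1 (X != Y) on D(X)={3,7,9} D(Y)={3,4,5,7,8,9}: no change
Constraint 2 (Y < X) on D(Y)={3,4,5,7,8,9} D(X)={3,7,9}: Y {3,4,5,7,8,9}->{3,4,5,7,8}; X {3,7,9}->{7,9}
So after constraint 2: D(X) = {7,9}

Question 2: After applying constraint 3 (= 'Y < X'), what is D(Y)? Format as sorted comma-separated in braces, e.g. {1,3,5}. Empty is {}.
Constraint 1 (X != Y) on D(X)={3,7,9} D(Y)={3,4,5,7,8,9}: no change
Constraint 2 (Y < X) on D(Y)={3,4,5,7,8,9} D(X)={3,7,9}: Y {3,4,5,7,8,9}->{3,4,5,7,8}; X {3,7,9}->{7,9}
Constraint 3 (Y < X) on D(Y)={3,4,5,7,8} D(X)={7,9}: no change
So after constraint 3: D(Y) = {3,4,5,7,8}

Answer: {3,4,5,7,8}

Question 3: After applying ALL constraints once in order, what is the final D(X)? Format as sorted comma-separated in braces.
Answer: {7,9}

Derivation:
Constraint 1 (X != Y) on D(X)={3,7,9} D(Y)={3,4,5,7,8,9}: no change
Constraint 2 (Y < X) on D(Y)={3,4,5,7,8,9} D(X)={3,7,9}: Y {3,4,5,7,8,9}->{3,4,5,7,8}; X {3,7,9}->{7,9}
Constraint 3 (Y < X) on D(Y)={3,4,5,7,8} D(X)={7,9}: no change
Constraint 4 (Y + U = X) on D(Y)={3,4,5,7,8} D(U)={4,6,8} D(X)={7,9}: Y {3,4,5,7,8}->{3,5}; U {4,6,8}->{4,6}
So after all 4 constraints: D(X) = {7,9}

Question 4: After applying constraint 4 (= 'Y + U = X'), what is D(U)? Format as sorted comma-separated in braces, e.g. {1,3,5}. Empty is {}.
Constraint 1 (X != Y) on D(X)={3,7,9} D(Y)={3,4,5,7,8,9}: no change
Constraint 2 (Y < X) on D(Y)={3,4,5,7,8,9} D(X)={3,7,9}: Y {3,4,5,7,8,9}->{3,4,5,7,8}; X {3,7,9}->{7,9}
Constraint 3 (Y < X) on D(Y)={3,4,5,7,8} D(X)={7,9}: no change
Constraint 4 (Y + U = X) on D(Y)={3,4,5,7,8} D(U)={4,6,8} D(X)={7,9}: Y {3,4,5,7,8}->{3,5}; U {4,6,8}->{4,6}
So after constraint 4: D(U) = {4,6}

Answer: {4,6}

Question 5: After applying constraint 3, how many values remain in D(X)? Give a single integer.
Answer: 2

Derivation:
Constraint 1 (X != Y) on D(X)={3,7,9} D(Y)={3,4,5,7,8,9}: no change
Constraint 2 (Y < X) on D(Y)={3,4,5,7,8,9} D(X)={3,7,9}: Y {3,4,5,7,8,9}->{3,4,5,7,8}; X {3,7,9}->{7,9}
Constraint 3 (Y < X) on D(Y)={3,4,5,7,8} D(X)={7,9}: no change
So after constraint 3: D(X)={7,9}, size = 2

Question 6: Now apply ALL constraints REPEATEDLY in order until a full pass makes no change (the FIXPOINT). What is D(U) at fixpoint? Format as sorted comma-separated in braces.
pass 0 (initial): D(U)={4,6,8}
pass 1: U {4,6,8}->{4,6}; X {3,7,9}->{7,9}; Y {3,4,5,7,8,9}->{3,5}
pass 2: no change
Fixpoint after 2 passes: D(U) = {4,6}

Answer: {4,6}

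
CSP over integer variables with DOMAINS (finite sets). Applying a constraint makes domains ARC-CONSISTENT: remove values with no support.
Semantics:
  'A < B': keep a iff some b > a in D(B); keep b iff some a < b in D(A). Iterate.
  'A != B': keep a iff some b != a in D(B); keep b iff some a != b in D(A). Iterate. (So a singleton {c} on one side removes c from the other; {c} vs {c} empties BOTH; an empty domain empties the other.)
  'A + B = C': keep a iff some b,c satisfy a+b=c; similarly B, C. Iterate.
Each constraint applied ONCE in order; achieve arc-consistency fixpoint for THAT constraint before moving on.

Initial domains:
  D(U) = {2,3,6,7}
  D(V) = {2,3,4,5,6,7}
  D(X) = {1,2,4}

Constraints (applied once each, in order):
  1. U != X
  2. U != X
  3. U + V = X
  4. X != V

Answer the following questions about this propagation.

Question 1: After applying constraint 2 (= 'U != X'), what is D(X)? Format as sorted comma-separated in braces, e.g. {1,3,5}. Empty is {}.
Answer: {1,2,4}

Derivation:
Constraint 1 (U != X) on D(U)={2,3,6,7} D(X)={1,2,4}: no change
Constraint 2 (U != X) on D(U)={2,3,6,7} D(X)={1,2,4}: no change
So after constraint 2: D(X) = {1,2,4}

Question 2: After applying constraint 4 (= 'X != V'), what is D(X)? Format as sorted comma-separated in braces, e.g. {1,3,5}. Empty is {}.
Answer: {4}

Derivation:
Constraint 1 (U != X) on D(U)={2,3,6,7} D(X)={1,2,4}: no change
Constraint 2 (U != X) on D(U)={2,3,6,7} D(X)={1,2,4}: no change
Constraint 3 (U + V = X) on D(U)={2,3,6,7} D(V)={2,3,4,5,6,7} D(X)={1,2,4}: U {2,3,6,7}->{2}; V {2,3,4,5,6,7}->{2}; X {1,2,4}->{4}
Constraint 4 (X != V) on D(X)={4} D(V)={2}: no change
So after constraint 4: D(X) = {4}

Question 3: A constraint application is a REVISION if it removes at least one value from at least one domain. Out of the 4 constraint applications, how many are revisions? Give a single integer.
Constraint 1 (U != X) on D(U)={2,3,6,7} D(X)={1,2,4}: no change => not a revision
Constraint 2 (U != X) on D(U)={2,3,6,7} D(X)={1,2,4}: no change => not a revision
Constraint 3 (U + V = X) on D(U)={2,3,6,7} D(V)={2,3,4,5,6,7} D(X)={1,2,4}: U {2,3,6,7}->{2}; V {2,3,4,5,6,7}->{2}; X {1,2,4}->{4} => REVISION
Constraint 4 (X != V) on D(X)={4} D(V)={2}: no change => not a revision
Total revisions = 1

Answer: 1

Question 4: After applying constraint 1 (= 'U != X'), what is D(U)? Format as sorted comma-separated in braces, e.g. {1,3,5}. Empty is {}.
Constraint 1 (U != X) on D(U)={2,3,6,7} D(X)={1,2,4}: no change
So after constraint 1: D(U) = {2,3,6,7}

Answer: {2,3,6,7}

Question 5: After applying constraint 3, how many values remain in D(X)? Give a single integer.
Constraint 1 (U != X) on D(U)={2,3,6,7} D(X)={1,2,4}: no change
Constraint 2 (U != X) on D(U)={2,3,6,7} D(X)={1,2,4}: no change
Constraint 3 (U + V = X) on D(U)={2,3,6,7} D(V)={2,3,4,5,6,7} D(X)={1,2,4}: U {2,3,6,7}->{2}; V {2,3,4,5,6,7}->{2}; X {1,2,4}->{4}
So after constraint 3: D(X)={4}, size = 1

Answer: 1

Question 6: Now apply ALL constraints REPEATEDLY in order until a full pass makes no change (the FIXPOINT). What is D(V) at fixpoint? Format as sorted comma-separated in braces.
pass 0 (initial): D(V)={2,3,4,5,6,7}
pass 1: U {2,3,6,7}->{2}; V {2,3,4,5,6,7}->{2}; X {1,2,4}->{4}
pass 2: no change
Fixpoint after 2 passes: D(V) = {2}

Answer: {2}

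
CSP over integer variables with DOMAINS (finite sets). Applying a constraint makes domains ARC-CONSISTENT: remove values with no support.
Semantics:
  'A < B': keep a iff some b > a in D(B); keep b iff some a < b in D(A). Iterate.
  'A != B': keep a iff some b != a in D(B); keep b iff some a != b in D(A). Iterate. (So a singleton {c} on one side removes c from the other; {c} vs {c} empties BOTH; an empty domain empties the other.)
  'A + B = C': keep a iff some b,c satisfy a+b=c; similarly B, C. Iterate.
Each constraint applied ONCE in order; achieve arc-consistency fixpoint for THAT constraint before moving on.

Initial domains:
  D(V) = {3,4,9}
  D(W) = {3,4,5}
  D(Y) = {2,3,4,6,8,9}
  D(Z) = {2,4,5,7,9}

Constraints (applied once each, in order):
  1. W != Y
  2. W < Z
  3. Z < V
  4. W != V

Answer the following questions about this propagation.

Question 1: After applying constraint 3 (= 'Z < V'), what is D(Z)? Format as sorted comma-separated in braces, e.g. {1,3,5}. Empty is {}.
Constraint 1 (W != Y) on D(W)={3,4,5} D(Y)={2,3,4,6,8,9}: no change
Constraint 2 (W < Z) on D(W)={3,4,5} D(Z)={2,4,5,7,9}: Z {2,4,5,7,9}->{4,5,7,9}
Constraint 3 (Z < V) on D(Z)={4,5,7,9} D(V)={3,4,9}: Z {4,5,7,9}->{4,5,7}; V {3,4,9}->{9}
So after constraint 3: D(Z) = {4,5,7}

Answer: {4,5,7}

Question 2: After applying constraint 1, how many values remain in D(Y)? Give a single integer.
Constraint 1 (W != Y) on D(W)={3,4,5} D(Y)={2,3,4,6,8,9}: no change
So after constraint 1: D(Y)={2,3,4,6,8,9}, size = 6

Answer: 6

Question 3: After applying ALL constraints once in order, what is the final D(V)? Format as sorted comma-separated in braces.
Constraint 1 (W != Y) on D(W)={3,4,5} D(Y)={2,3,4,6,8,9}: no change
Constraint 2 (W < Z) on D(W)={3,4,5} D(Z)={2,4,5,7,9}: Z {2,4,5,7,9}->{4,5,7,9}
Constraint 3 (Z < V) on D(Z)={4,5,7,9} D(V)={3,4,9}: Z {4,5,7,9}->{4,5,7}; V {3,4,9}->{9}
Constraint 4 (W != V) on D(W)={3,4,5} D(V)={9}: no change
So after all 4 constraints: D(V) = {9}

Answer: {9}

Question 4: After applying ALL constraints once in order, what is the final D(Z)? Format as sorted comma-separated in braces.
Answer: {4,5,7}

Derivation:
Constraint 1 (W != Y) on D(W)={3,4,5} D(Y)={2,3,4,6,8,9}: no change
Constraint 2 (W < Z) on D(W)={3,4,5} D(Z)={2,4,5,7,9}: Z {2,4,5,7,9}->{4,5,7,9}
Constraint 3 (Z < V) on D(Z)={4,5,7,9} D(V)={3,4,9}: Z {4,5,7,9}->{4,5,7}; V {3,4,9}->{9}
Constraint 4 (W != V) on D(W)={3,4,5} D(V)={9}: no change
So after all 4 constraints: D(Z) = {4,5,7}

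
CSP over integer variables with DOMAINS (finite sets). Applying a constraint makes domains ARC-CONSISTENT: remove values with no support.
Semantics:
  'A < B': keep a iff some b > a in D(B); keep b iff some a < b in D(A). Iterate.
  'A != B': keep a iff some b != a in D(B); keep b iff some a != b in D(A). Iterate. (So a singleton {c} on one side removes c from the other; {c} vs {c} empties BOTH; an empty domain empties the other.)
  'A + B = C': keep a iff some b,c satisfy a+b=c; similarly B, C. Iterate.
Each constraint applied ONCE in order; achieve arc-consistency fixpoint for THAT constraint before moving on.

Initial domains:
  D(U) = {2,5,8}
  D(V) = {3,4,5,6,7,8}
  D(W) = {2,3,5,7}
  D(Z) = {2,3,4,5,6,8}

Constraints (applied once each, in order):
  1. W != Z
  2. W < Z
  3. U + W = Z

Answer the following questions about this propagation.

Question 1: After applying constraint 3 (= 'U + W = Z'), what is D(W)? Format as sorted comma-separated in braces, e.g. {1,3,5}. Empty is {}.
Answer: {2,3}

Derivation:
Constraint 1 (W != Z) on D(W)={2,3,5,7} D(Z)={2,3,4,5,6,8}: no change
Constraint 2 (W < Z) on D(W)={2,3,5,7} D(Z)={2,3,4,5,6,8}: Z {2,3,4,5,6,8}->{3,4,5,6,8}
Constraint 3 (U + W = Z) on D(U)={2,5,8} D(W)={2,3,5,7} D(Z)={3,4,5,6,8}: U {2,5,8}->{2,5}; W {2,3,5,7}->{2,3}; Z {3,4,5,6,8}->{4,5,8}
So after constraint 3: D(W) = {2,3}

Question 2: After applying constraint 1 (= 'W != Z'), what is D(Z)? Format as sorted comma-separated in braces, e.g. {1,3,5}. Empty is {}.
Constraint 1 (W != Z) on D(W)={2,3,5,7} D(Z)={2,3,4,5,6,8}: no change
So after constraint 1: D(Z) = {2,3,4,5,6,8}

Answer: {2,3,4,5,6,8}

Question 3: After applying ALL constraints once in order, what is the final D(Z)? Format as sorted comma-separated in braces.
Constraint 1 (W != Z) on D(W)={2,3,5,7} D(Z)={2,3,4,5,6,8}: no change
Constraint 2 (W < Z) on D(W)={2,3,5,7} D(Z)={2,3,4,5,6,8}: Z {2,3,4,5,6,8}->{3,4,5,6,8}
Constraint 3 (U + W = Z) on D(U)={2,5,8} D(W)={2,3,5,7} D(Z)={3,4,5,6,8}: U {2,5,8}->{2,5}; W {2,3,5,7}->{2,3}; Z {3,4,5,6,8}->{4,5,8}
So after all 3 constraints: D(Z) = {4,5,8}

Answer: {4,5,8}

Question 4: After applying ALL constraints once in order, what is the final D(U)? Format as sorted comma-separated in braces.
Answer: {2,5}

Derivation:
Constraint 1 (W != Z) on D(W)={2,3,5,7} D(Z)={2,3,4,5,6,8}: no change
Constraint 2 (W < Z) on D(W)={2,3,5,7} D(Z)={2,3,4,5,6,8}: Z {2,3,4,5,6,8}->{3,4,5,6,8}
Constraint 3 (U + W = Z) on D(U)={2,5,8} D(W)={2,3,5,7} D(Z)={3,4,5,6,8}: U {2,5,8}->{2,5}; W {2,3,5,7}->{2,3}; Z {3,4,5,6,8}->{4,5,8}
So after all 3 constraints: D(U) = {2,5}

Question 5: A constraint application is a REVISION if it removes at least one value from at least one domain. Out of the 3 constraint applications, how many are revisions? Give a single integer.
Answer: 2

Derivation:
Constraint 1 (W != Z) on D(W)={2,3,5,7} D(Z)={2,3,4,5,6,8}: no change => not a revision
Constraint 2 (W < Z) on D(W)={2,3,5,7} D(Z)={2,3,4,5,6,8}: Z {2,3,4,5,6,8}->{3,4,5,6,8} => REVISION
Constraint 3 (U + W = Z) on D(U)={2,5,8} D(W)={2,3,5,7} D(Z)={3,4,5,6,8}: U {2,5,8}->{2,5}; W {2,3,5,7}->{2,3}; Z {3,4,5,6,8}->{4,5,8} => REVISION
Total revisions = 2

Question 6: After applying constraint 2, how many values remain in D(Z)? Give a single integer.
Answer: 5

Derivation:
Constraint 1 (W != Z) on D(W)={2,3,5,7} D(Z)={2,3,4,5,6,8}: no change
Constraint 2 (W < Z) on D(W)={2,3,5,7} D(Z)={2,3,4,5,6,8}: Z {2,3,4,5,6,8}->{3,4,5,6,8}
So after constraint 2: D(Z)={3,4,5,6,8}, size = 5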